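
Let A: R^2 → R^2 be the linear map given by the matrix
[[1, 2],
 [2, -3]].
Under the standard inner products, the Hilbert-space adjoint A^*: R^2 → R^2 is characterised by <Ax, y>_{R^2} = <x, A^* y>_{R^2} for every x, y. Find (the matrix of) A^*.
A^* = A^T =
[[1, 2],
 [2, -3]]

For real matrices with standard dot products, the defining identity <Ax, y> = <x, A^* y> gives (Ax)^T y = x^T (A^*) y, i.e. x^T A^T y = x^T (A^*) y. Since this holds for all x, y, we must have A^* = A^T. Therefore
A^* =
[[1, 2],
 [2, -3]].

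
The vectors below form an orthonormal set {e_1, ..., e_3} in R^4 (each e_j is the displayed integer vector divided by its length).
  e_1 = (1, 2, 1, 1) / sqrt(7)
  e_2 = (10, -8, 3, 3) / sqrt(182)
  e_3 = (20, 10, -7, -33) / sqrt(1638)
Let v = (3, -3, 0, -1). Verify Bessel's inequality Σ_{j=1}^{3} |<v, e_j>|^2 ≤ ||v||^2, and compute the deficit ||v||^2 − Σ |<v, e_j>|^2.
Σ |<v, e_j>|^2 = 19; ||v||^2 = 19; deficit = 0

Write each e_j = u_j / sqrt(<u_j, u_j>) where u_j is the displayed integer vector. Then <v, e_j> = <v, u_j> / sqrt(<u_j, u_j>), so |<v, e_j>|^2 = <v, u_j>^2 / <u_j, u_j>.
Coefficients: <v, e_1> = -4/sqrt(7), <v, e_2> = 51/sqrt(182), <v, e_3> = 63/sqrt(1638).
Square and sum: Σ |<v, e_j>|^2 = 19.
Compute ||v||^2 = v·v = 19.
Deficit = 19 − 19 = 0 ≥ 0, confirming Bessel's inequality. (The deficit equals ||v − Σ <v,e_j> e_j||^2, the squared distance from v to span{e_j}.)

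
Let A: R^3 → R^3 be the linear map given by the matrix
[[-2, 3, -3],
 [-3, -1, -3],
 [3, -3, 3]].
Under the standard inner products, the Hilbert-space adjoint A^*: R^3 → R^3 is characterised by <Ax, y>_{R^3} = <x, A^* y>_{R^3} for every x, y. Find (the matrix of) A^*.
A^* = A^T =
[[-2, -3, 3],
 [3, -1, -3],
 [-3, -3, 3]]

For real matrices with standard dot products, the defining identity <Ax, y> = <x, A^* y> gives (Ax)^T y = x^T (A^*) y, i.e. x^T A^T y = x^T (A^*) y. Since this holds for all x, y, we must have A^* = A^T. Therefore
A^* =
[[-2, -3, 3],
 [3, -1, -3],
 [-3, -3, 3]].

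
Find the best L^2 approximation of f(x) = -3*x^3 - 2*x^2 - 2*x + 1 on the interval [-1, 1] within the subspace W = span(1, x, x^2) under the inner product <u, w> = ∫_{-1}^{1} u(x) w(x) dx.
g(x) = -2*x^2 - 19*x/5 + 1

The best approximation g ∈ W is the orthogonal projection of f onto W. Writing g = a_0 + a_1 x + a_2 x^2, the coefficients solve the normal equations G · a = b where
  G_{ij} = <φ_i, φ_j> and b_i = <f, φ_i>, with φ_0 = 1, φ_1 = x, φ_2 = x^2.
G =
  [2, 0, 2/3]
  [0, 2/3, 0]
  [2/3, 0, 2/5],
b = (2/3, -38/15, -2/15).
Solving gives a_0 = 1, a_1 = -19/5, a_2 = -2, so
  g(x) = -2*x^2 - 19*x/5 + 1.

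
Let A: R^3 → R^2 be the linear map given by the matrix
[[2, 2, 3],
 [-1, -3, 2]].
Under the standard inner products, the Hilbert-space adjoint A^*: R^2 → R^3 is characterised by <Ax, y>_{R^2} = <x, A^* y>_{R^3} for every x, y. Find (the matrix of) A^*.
A^* = A^T =
[[2, -1],
 [2, -3],
 [3, 2]]

For real matrices with standard dot products, the defining identity <Ax, y> = <x, A^* y> gives (Ax)^T y = x^T (A^*) y, i.e. x^T A^T y = x^T (A^*) y. Since this holds for all x, y, we must have A^* = A^T. Therefore
A^* =
[[2, -1],
 [2, -3],
 [3, 2]].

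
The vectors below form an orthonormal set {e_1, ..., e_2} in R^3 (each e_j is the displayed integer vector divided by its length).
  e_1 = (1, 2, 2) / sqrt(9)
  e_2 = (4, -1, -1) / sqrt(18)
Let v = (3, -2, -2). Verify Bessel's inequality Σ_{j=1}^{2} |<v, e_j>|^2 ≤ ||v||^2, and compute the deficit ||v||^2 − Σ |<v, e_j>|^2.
Σ |<v, e_j>|^2 = 17; ||v||^2 = 17; deficit = 0

Write each e_j = u_j / sqrt(<u_j, u_j>) where u_j is the displayed integer vector. Then <v, e_j> = <v, u_j> / sqrt(<u_j, u_j>), so |<v, e_j>|^2 = <v, u_j>^2 / <u_j, u_j>.
Coefficients: <v, e_1> = -5/sqrt(9), <v, e_2> = 16/sqrt(18).
Square and sum: Σ |<v, e_j>|^2 = 17.
Compute ||v||^2 = v·v = 17.
Deficit = 17 − 17 = 0 ≥ 0, confirming Bessel's inequality. (The deficit equals ||v − Σ <v,e_j> e_j||^2, the squared distance from v to span{e_j}.)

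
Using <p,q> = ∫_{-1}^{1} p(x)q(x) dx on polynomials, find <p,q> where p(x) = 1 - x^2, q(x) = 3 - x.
<p,q> = 4

Expand the product: p(x)·q(x) = x^3 - 3*x^2 - x + 3.
∫_{-1}^{1} of each monomial x^k gives [2/(k+1) if k even, 0 if k odd]. Integrating term-by-term (or equivalently evaluating the antiderivative F(x) = x^4/4 - x^3 - x^2/2 + 3*x at the endpoints):
  F(1) − F(−1) = 7/4 − (-9/4) = 4.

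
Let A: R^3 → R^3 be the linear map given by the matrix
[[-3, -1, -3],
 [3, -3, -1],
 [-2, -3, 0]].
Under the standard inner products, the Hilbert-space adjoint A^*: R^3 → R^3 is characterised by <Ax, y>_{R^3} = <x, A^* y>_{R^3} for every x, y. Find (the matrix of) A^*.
A^* = A^T =
[[-3, 3, -2],
 [-1, -3, -3],
 [-3, -1, 0]]

For real matrices with standard dot products, the defining identity <Ax, y> = <x, A^* y> gives (Ax)^T y = x^T (A^*) y, i.e. x^T A^T y = x^T (A^*) y. Since this holds for all x, y, we must have A^* = A^T. Therefore
A^* =
[[-3, 3, -2],
 [-1, -3, -3],
 [-3, -1, 0]].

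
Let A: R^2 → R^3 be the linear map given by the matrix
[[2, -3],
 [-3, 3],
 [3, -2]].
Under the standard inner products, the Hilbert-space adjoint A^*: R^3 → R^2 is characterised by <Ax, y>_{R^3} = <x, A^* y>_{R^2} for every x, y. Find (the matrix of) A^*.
A^* = A^T =
[[2, -3, 3],
 [-3, 3, -2]]

For real matrices with standard dot products, the defining identity <Ax, y> = <x, A^* y> gives (Ax)^T y = x^T (A^*) y, i.e. x^T A^T y = x^T (A^*) y. Since this holds for all x, y, we must have A^* = A^T. Therefore
A^* =
[[2, -3, 3],
 [-3, 3, -2]].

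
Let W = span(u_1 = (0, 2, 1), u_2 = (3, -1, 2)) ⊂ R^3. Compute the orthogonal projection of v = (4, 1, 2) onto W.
proj_W(v) = (45/14, 37/70, 103/35)

Set up U = [u_1 | ... | u_2] ∈ R^(3×2). The projector onto W = col(U) is P = U (U^T U)^(-1) U^T.
Compute U^T U =
  [5, 0]
  [0, 14],
and U^T v = (4, 15).
Solve U^T U · c = U^T v for the coefficients: c = (4/5, 15/14). The projection is proj_W(v) = U c.
Check: (v - proj_W(v)) · u_1 = 0  (should be 0).
Check: (v - proj_W(v)) · u_2 = 0  (should be 0).
Result: proj_W(v) = (45/14, 37/70, 103/35).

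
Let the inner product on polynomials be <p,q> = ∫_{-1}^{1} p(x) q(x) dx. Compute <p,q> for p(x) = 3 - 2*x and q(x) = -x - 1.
<p,q> = -14/3

Expand the product: p(x)·q(x) = 2*x^2 - x - 3.
∫_{-1}^{1} of each monomial x^k gives [2/(k+1) if k even, 0 if k odd]. Integrating term-by-term (or equivalently evaluating the antiderivative F(x) = 2*x^3/3 - x^2/2 - 3*x at the endpoints):
  F(1) − F(−1) = -17/6 − (11/6) = -14/3.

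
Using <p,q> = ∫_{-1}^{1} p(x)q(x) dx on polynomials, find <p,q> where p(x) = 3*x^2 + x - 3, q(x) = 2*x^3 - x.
<p,q> = 2/15

Expand the product: p(x)·q(x) = 6*x^5 + 2*x^4 - 9*x^3 - x^2 + 3*x.
∫_{-1}^{1} of each monomial x^k gives [2/(k+1) if k even, 0 if k odd]. Integrating term-by-term (or equivalently evaluating the antiderivative F(x) = x^6 + 2*x^5/5 - 9*x^4/4 - x^3/3 + 3*x^2/2 at the endpoints):
  F(1) − F(−1) = 19/60 − (11/60) = 2/15.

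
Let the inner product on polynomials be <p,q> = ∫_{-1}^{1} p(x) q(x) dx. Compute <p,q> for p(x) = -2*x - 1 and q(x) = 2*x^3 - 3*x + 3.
<p,q> = -18/5

Expand the product: p(x)·q(x) = -4*x^4 - 2*x^3 + 6*x^2 - 3*x - 3.
∫_{-1}^{1} of each monomial x^k gives [2/(k+1) if k even, 0 if k odd]. Integrating term-by-term (or equivalently evaluating the antiderivative F(x) = -4*x^5/5 - x^4/2 + 2*x^3 - 3*x^2/2 - 3*x at the endpoints):
  F(1) − F(−1) = -19/5 − (-1/5) = -18/5.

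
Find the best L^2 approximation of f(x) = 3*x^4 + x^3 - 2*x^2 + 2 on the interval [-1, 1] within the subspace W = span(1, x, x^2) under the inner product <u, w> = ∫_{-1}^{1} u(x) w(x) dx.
g(x) = 4*x^2/7 + 3*x/5 + 61/35

The best approximation g ∈ W is the orthogonal projection of f onto W. Writing g = a_0 + a_1 x + a_2 x^2, the coefficients solve the normal equations G · a = b where
  G_{ij} = <φ_i, φ_j> and b_i = <f, φ_i>, with φ_0 = 1, φ_1 = x, φ_2 = x^2.
G =
  [2, 0, 2/3]
  [0, 2/3, 0]
  [2/3, 0, 2/5],
b = (58/15, 2/5, 146/105).
Solving gives a_0 = 61/35, a_1 = 3/5, a_2 = 4/7, so
  g(x) = 4*x^2/7 + 3*x/5 + 61/35.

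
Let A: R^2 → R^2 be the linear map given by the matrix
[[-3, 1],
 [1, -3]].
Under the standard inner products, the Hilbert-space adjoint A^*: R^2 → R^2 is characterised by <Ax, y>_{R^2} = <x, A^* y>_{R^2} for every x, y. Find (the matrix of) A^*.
A^* = A^T =
[[-3, 1],
 [1, -3]]

For real matrices with standard dot products, the defining identity <Ax, y> = <x, A^* y> gives (Ax)^T y = x^T (A^*) y, i.e. x^T A^T y = x^T (A^*) y. Since this holds for all x, y, we must have A^* = A^T. Therefore
A^* =
[[-3, 1],
 [1, -3]].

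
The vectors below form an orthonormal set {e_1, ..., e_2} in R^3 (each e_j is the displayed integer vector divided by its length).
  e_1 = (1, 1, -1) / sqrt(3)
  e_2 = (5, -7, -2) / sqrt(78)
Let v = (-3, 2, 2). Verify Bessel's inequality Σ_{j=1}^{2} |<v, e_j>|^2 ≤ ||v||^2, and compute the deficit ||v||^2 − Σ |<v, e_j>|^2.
Σ |<v, e_j>|^2 = 441/26; ||v||^2 = 17; deficit = 1/26

Write each e_j = u_j / sqrt(<u_j, u_j>) where u_j is the displayed integer vector. Then <v, e_j> = <v, u_j> / sqrt(<u_j, u_j>), so |<v, e_j>|^2 = <v, u_j>^2 / <u_j, u_j>.
Coefficients: <v, e_1> = -3/sqrt(3), <v, e_2> = -33/sqrt(78).
Square and sum: Σ |<v, e_j>|^2 = 441/26.
Compute ||v||^2 = v·v = 17.
Deficit = 17 − 441/26 = 1/26 ≥ 0, confirming Bessel's inequality. (The deficit equals ||v − Σ <v,e_j> e_j||^2, the squared distance from v to span{e_j}.)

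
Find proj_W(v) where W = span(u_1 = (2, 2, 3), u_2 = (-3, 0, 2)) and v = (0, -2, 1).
proj_W(v) = (-128/221, -2/17, 29/221)

Set up U = [u_1 | ... | u_2] ∈ R^(3×2). The projector onto W = col(U) is P = U (U^T U)^(-1) U^T.
Compute U^T U =
  [17, 0]
  [0, 13],
and U^T v = (-1, 2).
Solve U^T U · c = U^T v for the coefficients: c = (-1/17, 2/13). The projection is proj_W(v) = U c.
Check: (v - proj_W(v)) · u_1 = 0  (should be 0).
Check: (v - proj_W(v)) · u_2 = 0  (should be 0).
Result: proj_W(v) = (-128/221, -2/17, 29/221).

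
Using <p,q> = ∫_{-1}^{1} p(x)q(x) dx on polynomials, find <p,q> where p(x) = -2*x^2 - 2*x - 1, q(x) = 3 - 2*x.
<p,q> = -22/3

Expand the product: p(x)·q(x) = 4*x^3 - 2*x^2 - 4*x - 3.
∫_{-1}^{1} of each monomial x^k gives [2/(k+1) if k even, 0 if k odd]. Integrating term-by-term (or equivalently evaluating the antiderivative F(x) = x^4 - 2*x^3/3 - 2*x^2 - 3*x at the endpoints):
  F(1) − F(−1) = -14/3 − (8/3) = -22/3.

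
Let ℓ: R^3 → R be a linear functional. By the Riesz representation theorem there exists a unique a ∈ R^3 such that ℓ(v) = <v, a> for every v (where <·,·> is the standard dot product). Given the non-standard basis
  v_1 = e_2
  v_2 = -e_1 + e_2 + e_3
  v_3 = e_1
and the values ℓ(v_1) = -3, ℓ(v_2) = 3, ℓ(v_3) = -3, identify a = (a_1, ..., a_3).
a = (-3, -3, 3)

Write a = (a_1, ..., a_3) in the standard basis. For each basis vector v_i, ℓ(v_i) = <v_i, a> is a linear equation in the a_j's. Collect the n equations into a matrix system V a = ℓ, where row i of V is v_i (expressed in the standard basis). Since V is invertible (lower-triangular with 1s on the diagonal, up to permutation), solve by back-substitution:
  V =
[[0, 1, 0],
 [-1, 1, 1],
 [1, 0, 0]]
  V a = (-3, 3, -3)
Solving gives a = (-3, -3, 3).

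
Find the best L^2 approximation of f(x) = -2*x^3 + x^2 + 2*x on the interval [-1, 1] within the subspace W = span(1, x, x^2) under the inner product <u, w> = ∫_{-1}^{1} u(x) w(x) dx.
g(x) = x^2 + 4*x/5

The best approximation g ∈ W is the orthogonal projection of f onto W. Writing g = a_0 + a_1 x + a_2 x^2, the coefficients solve the normal equations G · a = b where
  G_{ij} = <φ_i, φ_j> and b_i = <f, φ_i>, with φ_0 = 1, φ_1 = x, φ_2 = x^2.
G =
  [2, 0, 2/3]
  [0, 2/3, 0]
  [2/3, 0, 2/5],
b = (2/3, 8/15, 2/5).
Solving gives a_0 = 0, a_1 = 4/5, a_2 = 1, so
  g(x) = x^2 + 4*x/5.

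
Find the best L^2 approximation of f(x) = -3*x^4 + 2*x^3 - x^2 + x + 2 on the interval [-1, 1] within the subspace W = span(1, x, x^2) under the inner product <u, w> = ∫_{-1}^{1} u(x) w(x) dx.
g(x) = -25*x^2/7 + 11*x/5 + 79/35

The best approximation g ∈ W is the orthogonal projection of f onto W. Writing g = a_0 + a_1 x + a_2 x^2, the coefficients solve the normal equations G · a = b where
  G_{ij} = <φ_i, φ_j> and b_i = <f, φ_i>, with φ_0 = 1, φ_1 = x, φ_2 = x^2.
G =
  [2, 0, 2/3]
  [0, 2/3, 0]
  [2/3, 0, 2/5],
b = (32/15, 22/15, 8/105).
Solving gives a_0 = 79/35, a_1 = 11/5, a_2 = -25/7, so
  g(x) = -25*x^2/7 + 11*x/5 + 79/35.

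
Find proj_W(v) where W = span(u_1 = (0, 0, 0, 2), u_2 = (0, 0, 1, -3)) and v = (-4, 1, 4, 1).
proj_W(v) = (0, 0, 4, 1)

Set up U = [u_1 | ... | u_2] ∈ R^(4×2). The projector onto W = col(U) is P = U (U^T U)^(-1) U^T.
Compute U^T U =
  [4, -6]
  [-6, 10],
and U^T v = (2, 1).
Solve U^T U · c = U^T v for the coefficients: c = (13/2, 4). The projection is proj_W(v) = U c.
Check: (v - proj_W(v)) · u_1 = 0  (should be 0).
Check: (v - proj_W(v)) · u_2 = 0  (should be 0).
Result: proj_W(v) = (0, 0, 4, 1).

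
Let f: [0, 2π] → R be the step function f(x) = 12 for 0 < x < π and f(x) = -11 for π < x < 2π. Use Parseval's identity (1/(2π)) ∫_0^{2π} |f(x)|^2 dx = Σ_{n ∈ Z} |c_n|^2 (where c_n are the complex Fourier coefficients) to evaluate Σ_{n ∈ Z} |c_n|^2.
Σ |c_n|^2 = 265/2

Parseval equates the L^2 energy of f (normalised by 1/(2π)) with the ℓ^2 sum of its Fourier coefficients: (1/(2π)) ∫_0^{2π} |f|^2 = Σ |c_n|^2.
Compute the left side: (1/(2π)) [∫_0^π 12^2 dx + ∫_π^{2π} (-11)^2 dx] = (1/(2π)) · (144π + 121π) = (144 + 121)/2 = 265/2.
So Σ_{n ∈ Z} |c_n|^2 = 265/2.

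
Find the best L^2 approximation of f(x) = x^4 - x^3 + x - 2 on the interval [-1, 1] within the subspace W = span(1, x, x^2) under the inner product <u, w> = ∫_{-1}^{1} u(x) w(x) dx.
g(x) = 6*x^2/7 + 2*x/5 - 73/35

The best approximation g ∈ W is the orthogonal projection of f onto W. Writing g = a_0 + a_1 x + a_2 x^2, the coefficients solve the normal equations G · a = b where
  G_{ij} = <φ_i, φ_j> and b_i = <f, φ_i>, with φ_0 = 1, φ_1 = x, φ_2 = x^2.
G =
  [2, 0, 2/3]
  [0, 2/3, 0]
  [2/3, 0, 2/5],
b = (-18/5, 4/15, -22/21).
Solving gives a_0 = -73/35, a_1 = 2/5, a_2 = 6/7, so
  g(x) = 6*x^2/7 + 2*x/5 - 73/35.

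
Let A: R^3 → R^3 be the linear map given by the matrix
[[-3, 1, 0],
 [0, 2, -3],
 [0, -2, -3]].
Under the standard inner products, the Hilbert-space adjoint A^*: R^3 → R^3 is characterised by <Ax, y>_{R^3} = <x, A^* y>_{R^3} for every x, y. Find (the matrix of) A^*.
A^* = A^T =
[[-3, 0, 0],
 [1, 2, -2],
 [0, -3, -3]]

For real matrices with standard dot products, the defining identity <Ax, y> = <x, A^* y> gives (Ax)^T y = x^T (A^*) y, i.e. x^T A^T y = x^T (A^*) y. Since this holds for all x, y, we must have A^* = A^T. Therefore
A^* =
[[-3, 0, 0],
 [1, 2, -2],
 [0, -3, -3]].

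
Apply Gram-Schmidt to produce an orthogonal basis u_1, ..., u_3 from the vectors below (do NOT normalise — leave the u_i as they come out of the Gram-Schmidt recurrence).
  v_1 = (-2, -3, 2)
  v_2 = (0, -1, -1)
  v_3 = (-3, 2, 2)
Orthogonal basis:
  u_1 = (-2, -3, 2)
  u_2 = (2/17, -14/17, -19/17)
  u_3 = (-25/11, 10/11, -10/11)

Apply the Gram-Schmidt recurrence
  u_1 = v_1
  u_i = v_i − Σ_{j<i} ((v_i · u_j) / (u_j · u_j)) · u_j.

Step by step this gives:
  u_1 = (-2, -3, 2)
  u_2 = (2/17, -14/17, -19/17)
  u_3 = (-25/11, 10/11, -10/11)

Orthogonality check:
  u_2 · u_1 = 0 (should be 0)
  u_3 · u_1 = 0 (should be 0)
  u_3 · u_2 = 0 (should be 0)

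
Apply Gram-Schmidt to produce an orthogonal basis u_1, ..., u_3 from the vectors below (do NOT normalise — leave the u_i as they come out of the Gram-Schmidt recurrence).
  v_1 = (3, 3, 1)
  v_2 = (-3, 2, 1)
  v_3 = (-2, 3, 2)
Orthogonal basis:
  u_1 = (3, 3, 1)
  u_2 = (-51/19, 44/19, 21/19)
  u_3 = (5/131, -30/131, 75/131)

Apply the Gram-Schmidt recurrence
  u_1 = v_1
  u_i = v_i − Σ_{j<i} ((v_i · u_j) / (u_j · u_j)) · u_j.

Step by step this gives:
  u_1 = (3, 3, 1)
  u_2 = (-51/19, 44/19, 21/19)
  u_3 = (5/131, -30/131, 75/131)

Orthogonality check:
  u_2 · u_1 = 0 (should be 0)
  u_3 · u_1 = 0 (should be 0)
  u_3 · u_2 = 0 (should be 0)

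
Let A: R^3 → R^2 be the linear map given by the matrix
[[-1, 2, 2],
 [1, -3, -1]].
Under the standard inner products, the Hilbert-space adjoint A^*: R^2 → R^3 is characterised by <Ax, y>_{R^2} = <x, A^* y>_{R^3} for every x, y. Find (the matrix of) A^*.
A^* = A^T =
[[-1, 1],
 [2, -3],
 [2, -1]]

For real matrices with standard dot products, the defining identity <Ax, y> = <x, A^* y> gives (Ax)^T y = x^T (A^*) y, i.e. x^T A^T y = x^T (A^*) y. Since this holds for all x, y, we must have A^* = A^T. Therefore
A^* =
[[-1, 1],
 [2, -3],
 [2, -1]].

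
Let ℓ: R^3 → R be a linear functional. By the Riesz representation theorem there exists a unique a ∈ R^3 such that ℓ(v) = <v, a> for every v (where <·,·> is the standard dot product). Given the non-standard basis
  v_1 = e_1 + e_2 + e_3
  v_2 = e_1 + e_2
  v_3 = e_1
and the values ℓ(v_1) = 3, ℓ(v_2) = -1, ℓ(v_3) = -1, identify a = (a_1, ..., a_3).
a = (-1, 0, 4)

Write a = (a_1, ..., a_3) in the standard basis. For each basis vector v_i, ℓ(v_i) = <v_i, a> is a linear equation in the a_j's. Collect the n equations into a matrix system V a = ℓ, where row i of V is v_i (expressed in the standard basis). Since V is invertible (lower-triangular with 1s on the diagonal, up to permutation), solve by back-substitution:
  V =
[[1, 1, 1],
 [1, 1, 0],
 [1, 0, 0]]
  V a = (3, -1, -1)
Solving gives a = (-1, 0, 4).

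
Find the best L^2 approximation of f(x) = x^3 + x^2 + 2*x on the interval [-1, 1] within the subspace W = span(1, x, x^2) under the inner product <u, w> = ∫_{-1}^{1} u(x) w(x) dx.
g(x) = x^2 + 13*x/5

The best approximation g ∈ W is the orthogonal projection of f onto W. Writing g = a_0 + a_1 x + a_2 x^2, the coefficients solve the normal equations G · a = b where
  G_{ij} = <φ_i, φ_j> and b_i = <f, φ_i>, with φ_0 = 1, φ_1 = x, φ_2 = x^2.
G =
  [2, 0, 2/3]
  [0, 2/3, 0]
  [2/3, 0, 2/5],
b = (2/3, 26/15, 2/5).
Solving gives a_0 = 0, a_1 = 13/5, a_2 = 1, so
  g(x) = x^2 + 13*x/5.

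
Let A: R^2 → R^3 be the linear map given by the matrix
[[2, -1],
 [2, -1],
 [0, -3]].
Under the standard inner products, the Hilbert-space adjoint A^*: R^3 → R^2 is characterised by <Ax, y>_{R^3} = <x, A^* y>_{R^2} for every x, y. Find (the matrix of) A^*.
A^* = A^T =
[[2, 2, 0],
 [-1, -1, -3]]

For real matrices with standard dot products, the defining identity <Ax, y> = <x, A^* y> gives (Ax)^T y = x^T (A^*) y, i.e. x^T A^T y = x^T (A^*) y. Since this holds for all x, y, we must have A^* = A^T. Therefore
A^* =
[[2, 2, 0],
 [-1, -1, -3]].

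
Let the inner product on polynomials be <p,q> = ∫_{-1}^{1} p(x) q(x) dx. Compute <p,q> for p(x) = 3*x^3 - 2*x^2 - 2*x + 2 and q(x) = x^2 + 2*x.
<p,q> = 4/15

Expand the product: p(x)·q(x) = 3*x^5 + 4*x^4 - 6*x^3 - 2*x^2 + 4*x.
∫_{-1}^{1} of each monomial x^k gives [2/(k+1) if k even, 0 if k odd]. Integrating term-by-term (or equivalently evaluating the antiderivative F(x) = x^6/2 + 4*x^5/5 - 3*x^4/2 - 2*x^3/3 + 2*x^2 at the endpoints):
  F(1) − F(−1) = 17/15 − (13/15) = 4/15.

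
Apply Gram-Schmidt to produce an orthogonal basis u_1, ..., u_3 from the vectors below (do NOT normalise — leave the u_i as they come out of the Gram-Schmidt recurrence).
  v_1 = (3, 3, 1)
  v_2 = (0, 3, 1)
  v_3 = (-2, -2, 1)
Orthogonal basis:
  u_1 = (3, 3, 1)
  u_2 = (-30/19, 27/19, 9/19)
  u_3 = (0, -1/2, 3/2)

Apply the Gram-Schmidt recurrence
  u_1 = v_1
  u_i = v_i − Σ_{j<i} ((v_i · u_j) / (u_j · u_j)) · u_j.

Step by step this gives:
  u_1 = (3, 3, 1)
  u_2 = (-30/19, 27/19, 9/19)
  u_3 = (0, -1/2, 3/2)

Orthogonality check:
  u_2 · u_1 = 0 (should be 0)
  u_3 · u_1 = 0 (should be 0)
  u_3 · u_2 = 0 (should be 0)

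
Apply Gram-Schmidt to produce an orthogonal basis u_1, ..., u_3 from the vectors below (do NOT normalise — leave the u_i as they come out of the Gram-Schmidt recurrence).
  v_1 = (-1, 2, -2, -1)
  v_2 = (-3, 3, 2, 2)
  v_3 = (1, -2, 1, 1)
Orthogonal basis:
  u_1 = (-1, 2, -2, -1)
  u_2 = (-27/10, 12/5, 13/5, 23/10)
  u_3 = (-20/251, -38/251, -83/251, 110/251)

Apply the Gram-Schmidt recurrence
  u_1 = v_1
  u_i = v_i − Σ_{j<i} ((v_i · u_j) / (u_j · u_j)) · u_j.

Step by step this gives:
  u_1 = (-1, 2, -2, -1)
  u_2 = (-27/10, 12/5, 13/5, 23/10)
  u_3 = (-20/251, -38/251, -83/251, 110/251)

Orthogonality check:
  u_2 · u_1 = 0 (should be 0)
  u_3 · u_1 = 0 (should be 0)
  u_3 · u_2 = 0 (should be 0)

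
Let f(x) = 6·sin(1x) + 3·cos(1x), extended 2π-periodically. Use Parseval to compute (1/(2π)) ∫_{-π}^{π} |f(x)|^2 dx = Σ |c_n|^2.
Σ |c_n|^2 = 45/2

Expand |f|^2 and use orthogonality of {sin(nx), cos(mx)} on [-π, π]:
  ∫_{-π}^{π} sin(nx)^2 dx = π, ∫ cos(mx)^2 dx = π, and cross terms integrate to 0.
So ∫_{-π}^{π} f(x)^2 dx = 6^2 · π + 3^2 · π = (36 + 9)π.
Divide by 2π: (36 + 9)/2 = 45/2.
By Parseval, this equals Σ |c_n|^2.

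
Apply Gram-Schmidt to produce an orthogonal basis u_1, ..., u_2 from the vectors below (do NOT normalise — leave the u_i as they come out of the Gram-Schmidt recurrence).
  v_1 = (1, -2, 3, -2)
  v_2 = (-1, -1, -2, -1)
Orthogonal basis:
  u_1 = (1, -2, 3, -2)
  u_2 = (-5/6, -4/3, -3/2, -4/3)

Apply the Gram-Schmidt recurrence
  u_1 = v_1
  u_i = v_i − Σ_{j<i} ((v_i · u_j) / (u_j · u_j)) · u_j.

Step by step this gives:
  u_1 = (1, -2, 3, -2)
  u_2 = (-5/6, -4/3, -3/2, -4/3)

Orthogonality check:
  u_2 · u_1 = 0 (should be 0)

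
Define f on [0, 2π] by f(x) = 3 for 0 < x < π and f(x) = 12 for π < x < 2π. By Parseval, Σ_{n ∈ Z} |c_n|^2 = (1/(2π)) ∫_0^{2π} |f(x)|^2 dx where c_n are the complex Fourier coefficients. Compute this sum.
Σ |c_n|^2 = 153/2

Parseval equates the L^2 energy of f (normalised by 1/(2π)) with the ℓ^2 sum of its Fourier coefficients: (1/(2π)) ∫_0^{2π} |f|^2 = Σ |c_n|^2.
Compute the left side: (1/(2π)) [∫_0^π 3^2 dx + ∫_π^{2π} 12^2 dx] = (1/(2π)) · (9π + 144π) = (9 + 144)/2 = 153/2.
So Σ_{n ∈ Z} |c_n|^2 = 153/2.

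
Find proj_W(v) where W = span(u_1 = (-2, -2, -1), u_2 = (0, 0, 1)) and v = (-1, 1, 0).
proj_W(v) = (0, 0, 0)

Set up U = [u_1 | ... | u_2] ∈ R^(3×2). The projector onto W = col(U) is P = U (U^T U)^(-1) U^T.
Compute U^T U =
  [9, -1]
  [-1, 1],
and U^T v = (0, 0).
Solve U^T U · c = U^T v for the coefficients: c = (0, 0). The projection is proj_W(v) = U c.
Check: (v - proj_W(v)) · u_1 = 0  (should be 0).
Check: (v - proj_W(v)) · u_2 = 0  (should be 0).
Result: proj_W(v) = (0, 0, 0).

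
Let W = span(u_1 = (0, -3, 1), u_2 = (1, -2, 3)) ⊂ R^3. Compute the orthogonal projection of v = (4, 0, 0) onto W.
proj_W(v) = (40/59, 28/59, 84/59)

Set up U = [u_1 | ... | u_2] ∈ R^(3×2). The projector onto W = col(U) is P = U (U^T U)^(-1) U^T.
Compute U^T U =
  [10, 9]
  [9, 14],
and U^T v = (0, 4).
Solve U^T U · c = U^T v for the coefficients: c = (-36/59, 40/59). The projection is proj_W(v) = U c.
Check: (v - proj_W(v)) · u_1 = 0  (should be 0).
Check: (v - proj_W(v)) · u_2 = 0  (should be 0).
Result: proj_W(v) = (40/59, 28/59, 84/59).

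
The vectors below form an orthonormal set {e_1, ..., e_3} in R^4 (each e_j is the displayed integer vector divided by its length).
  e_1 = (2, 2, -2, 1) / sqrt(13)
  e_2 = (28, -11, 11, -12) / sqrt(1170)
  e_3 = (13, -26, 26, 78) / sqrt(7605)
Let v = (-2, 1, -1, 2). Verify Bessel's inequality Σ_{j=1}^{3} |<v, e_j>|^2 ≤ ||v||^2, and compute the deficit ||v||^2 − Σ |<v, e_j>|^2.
Σ |<v, e_j>|^2 = 10; ||v||^2 = 10; deficit = 0

Write each e_j = u_j / sqrt(<u_j, u_j>) where u_j is the displayed integer vector. Then <v, e_j> = <v, u_j> / sqrt(<u_j, u_j>), so |<v, e_j>|^2 = <v, u_j>^2 / <u_j, u_j>.
Coefficients: <v, e_1> = 2/sqrt(13), <v, e_2> = -102/sqrt(1170), <v, e_3> = 78/sqrt(7605).
Square and sum: Σ |<v, e_j>|^2 = 10.
Compute ||v||^2 = v·v = 10.
Deficit = 10 − 10 = 0 ≥ 0, confirming Bessel's inequality. (The deficit equals ||v − Σ <v,e_j> e_j||^2, the squared distance from v to span{e_j}.)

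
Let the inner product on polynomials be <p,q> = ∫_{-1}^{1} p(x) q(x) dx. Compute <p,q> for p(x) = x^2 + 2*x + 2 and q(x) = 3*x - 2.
<p,q> = -16/3

Expand the product: p(x)·q(x) = 3*x^3 + 4*x^2 + 2*x - 4.
∫_{-1}^{1} of each monomial x^k gives [2/(k+1) if k even, 0 if k odd]. Integrating term-by-term (or equivalently evaluating the antiderivative F(x) = 3*x^4/4 + 4*x^3/3 + x^2 - 4*x at the endpoints):
  F(1) − F(−1) = -11/12 − (53/12) = -16/3.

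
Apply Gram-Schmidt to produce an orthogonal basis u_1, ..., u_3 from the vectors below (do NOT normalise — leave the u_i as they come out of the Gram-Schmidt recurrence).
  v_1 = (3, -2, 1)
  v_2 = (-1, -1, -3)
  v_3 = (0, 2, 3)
Orthogonal basis:
  u_1 = (3, -2, 1)
  u_2 = (-1/7, -11/7, -19/7)
  u_3 = (7/138, 4/69, -5/138)

Apply the Gram-Schmidt recurrence
  u_1 = v_1
  u_i = v_i − Σ_{j<i} ((v_i · u_j) / (u_j · u_j)) · u_j.

Step by step this gives:
  u_1 = (3, -2, 1)
  u_2 = (-1/7, -11/7, -19/7)
  u_3 = (7/138, 4/69, -5/138)

Orthogonality check:
  u_2 · u_1 = 0 (should be 0)
  u_3 · u_1 = 0 (should be 0)
  u_3 · u_2 = 0 (should be 0)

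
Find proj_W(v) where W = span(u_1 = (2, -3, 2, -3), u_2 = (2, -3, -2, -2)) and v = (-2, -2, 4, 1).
proj_W(v) = (-92/321, 46/107, 1160/321, -175/321)

Set up U = [u_1 | ... | u_2] ∈ R^(4×2). The projector onto W = col(U) is P = U (U^T U)^(-1) U^T.
Compute U^T U =
  [26, 15]
  [15, 21],
and U^T v = (7, -8).
Solve U^T U · c = U^T v for the coefficients: c = (89/107, -313/321). The projection is proj_W(v) = U c.
Check: (v - proj_W(v)) · u_1 = 0  (should be 0).
Check: (v - proj_W(v)) · u_2 = 0  (should be 0).
Result: proj_W(v) = (-92/321, 46/107, 1160/321, -175/321).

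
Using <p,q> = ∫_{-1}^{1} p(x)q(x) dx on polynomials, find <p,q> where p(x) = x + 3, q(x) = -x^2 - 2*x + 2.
<p,q> = 26/3

Expand the product: p(x)·q(x) = -x^3 - 5*x^2 - 4*x + 6.
∫_{-1}^{1} of each monomial x^k gives [2/(k+1) if k even, 0 if k odd]. Integrating term-by-term (or equivalently evaluating the antiderivative F(x) = -x^4/4 - 5*x^3/3 - 2*x^2 + 6*x at the endpoints):
  F(1) − F(−1) = 25/12 − (-79/12) = 26/3.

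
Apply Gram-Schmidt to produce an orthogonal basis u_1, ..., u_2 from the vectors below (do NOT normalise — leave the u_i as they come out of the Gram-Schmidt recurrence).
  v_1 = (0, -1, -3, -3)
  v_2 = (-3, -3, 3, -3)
Orthogonal basis:
  u_1 = (0, -1, -3, -3)
  u_2 = (-3, -54/19, 66/19, -48/19)

Apply the Gram-Schmidt recurrence
  u_1 = v_1
  u_i = v_i − Σ_{j<i} ((v_i · u_j) / (u_j · u_j)) · u_j.

Step by step this gives:
  u_1 = (0, -1, -3, -3)
  u_2 = (-3, -54/19, 66/19, -48/19)

Orthogonality check:
  u_2 · u_1 = 0 (should be 0)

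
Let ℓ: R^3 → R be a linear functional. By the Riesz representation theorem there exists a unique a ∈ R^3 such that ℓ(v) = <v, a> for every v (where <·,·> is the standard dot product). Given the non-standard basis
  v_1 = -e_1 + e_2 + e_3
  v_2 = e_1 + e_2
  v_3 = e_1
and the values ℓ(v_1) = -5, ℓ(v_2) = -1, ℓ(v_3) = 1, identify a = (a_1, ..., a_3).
a = (1, -2, -2)

Write a = (a_1, ..., a_3) in the standard basis. For each basis vector v_i, ℓ(v_i) = <v_i, a> is a linear equation in the a_j's. Collect the n equations into a matrix system V a = ℓ, where row i of V is v_i (expressed in the standard basis). Since V is invertible (lower-triangular with 1s on the diagonal, up to permutation), solve by back-substitution:
  V =
[[-1, 1, 1],
 [1, 1, 0],
 [1, 0, 0]]
  V a = (-5, -1, 1)
Solving gives a = (1, -2, -2).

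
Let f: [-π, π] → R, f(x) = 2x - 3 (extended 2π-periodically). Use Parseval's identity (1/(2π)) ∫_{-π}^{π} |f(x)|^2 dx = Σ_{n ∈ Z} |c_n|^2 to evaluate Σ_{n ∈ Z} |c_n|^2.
Σ |c_n|^2 = 4π^2/3 + 9

Expand and integrate term by term over [-π, π]:
  ∫ (2x)^2 dx = 4·(2π^3/3); ∫ 2·2·(-3)·x dx = 0 (odd integrand); ∫ (-3)^2 dx = 9·2π.
So (1/(2π)) ∫_{-π}^{π} (2x - 3)^2 dx = 4π^2/3 + 9 = 4π^2/3 + 9.
Parseval ⇒ Σ |c_n|^2 = 4π^2/3 + 9.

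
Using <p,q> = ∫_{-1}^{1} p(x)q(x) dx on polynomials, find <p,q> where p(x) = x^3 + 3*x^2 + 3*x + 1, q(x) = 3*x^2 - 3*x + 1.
<p,q> = 12/5

Expand the product: p(x)·q(x) = 3*x^5 + 6*x^4 + x^3 - 3*x^2 + 1.
∫_{-1}^{1} of each monomial x^k gives [2/(k+1) if k even, 0 if k odd]. Integrating term-by-term (or equivalently evaluating the antiderivative F(x) = x^6/2 + 6*x^5/5 + x^4/4 - x^3 + x at the endpoints):
  F(1) − F(−1) = 39/20 − (-9/20) = 12/5.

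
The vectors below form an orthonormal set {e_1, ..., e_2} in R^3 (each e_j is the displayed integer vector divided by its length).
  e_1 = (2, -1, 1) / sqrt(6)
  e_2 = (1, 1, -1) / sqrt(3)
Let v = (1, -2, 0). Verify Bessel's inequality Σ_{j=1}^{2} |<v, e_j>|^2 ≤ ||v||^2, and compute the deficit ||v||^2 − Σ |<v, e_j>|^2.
Σ |<v, e_j>|^2 = 3; ||v||^2 = 5; deficit = 2

Write each e_j = u_j / sqrt(<u_j, u_j>) where u_j is the displayed integer vector. Then <v, e_j> = <v, u_j> / sqrt(<u_j, u_j>), so |<v, e_j>|^2 = <v, u_j>^2 / <u_j, u_j>.
Coefficients: <v, e_1> = 4/sqrt(6), <v, e_2> = -1/sqrt(3).
Square and sum: Σ |<v, e_j>|^2 = 3.
Compute ||v||^2 = v·v = 5.
Deficit = 5 − 3 = 2 ≥ 0, confirming Bessel's inequality. (The deficit equals ||v − Σ <v,e_j> e_j||^2, the squared distance from v to span{e_j}.)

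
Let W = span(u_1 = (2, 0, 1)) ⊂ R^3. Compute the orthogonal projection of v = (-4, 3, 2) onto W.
proj_W(v) = (-12/5, 0, -6/5)

Set up U = [u_1 | ... | u_1] ∈ R^(3×1). The projector onto W = col(U) is P = U (U^T U)^(-1) U^T.
Compute U^T U =
  [5],
and U^T v = (-6).
Solve U^T U · c = U^T v for the coefficients: c = (-6/5). The projection is proj_W(v) = U c.
Check: (v - proj_W(v)) · u_1 = 0  (should be 0).
Result: proj_W(v) = (-12/5, 0, -6/5).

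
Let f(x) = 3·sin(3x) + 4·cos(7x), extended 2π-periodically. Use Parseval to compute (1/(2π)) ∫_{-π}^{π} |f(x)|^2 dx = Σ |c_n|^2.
Σ |c_n|^2 = 25/2

Expand |f|^2 and use orthogonality of {sin(nx), cos(mx)} on [-π, π]:
  ∫_{-π}^{π} sin(nx)^2 dx = π, ∫ cos(mx)^2 dx = π, and cross terms integrate to 0.
So ∫_{-π}^{π} f(x)^2 dx = 3^2 · π + 4^2 · π = (9 + 16)π.
Divide by 2π: (9 + 16)/2 = 25/2.
By Parseval, this equals Σ |c_n|^2.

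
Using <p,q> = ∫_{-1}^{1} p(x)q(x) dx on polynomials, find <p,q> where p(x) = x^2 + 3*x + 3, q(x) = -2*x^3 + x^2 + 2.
<p,q> = 40/3

Expand the product: p(x)·q(x) = -2*x^5 - 5*x^4 - 3*x^3 + 5*x^2 + 6*x + 6.
∫_{-1}^{1} of each monomial x^k gives [2/(k+1) if k even, 0 if k odd]. Integrating term-by-term (or equivalently evaluating the antiderivative F(x) = -x^6/3 - x^5 - 3*x^4/4 + 5*x^3/3 + 3*x^2 + 6*x at the endpoints):
  F(1) − F(−1) = 103/12 − (-19/4) = 40/3.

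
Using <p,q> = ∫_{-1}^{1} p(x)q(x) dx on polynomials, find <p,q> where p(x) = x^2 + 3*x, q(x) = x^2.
<p,q> = 2/5

Expand the product: p(x)·q(x) = x^4 + 3*x^3.
∫_{-1}^{1} of each monomial x^k gives [2/(k+1) if k even, 0 if k odd]. Integrating term-by-term (or equivalently evaluating the antiderivative F(x) = x^5/5 + 3*x^4/4 at the endpoints):
  F(1) − F(−1) = 19/20 − (11/20) = 2/5.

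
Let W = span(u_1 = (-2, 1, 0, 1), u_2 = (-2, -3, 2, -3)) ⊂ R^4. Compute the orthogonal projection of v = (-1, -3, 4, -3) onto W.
proj_W(v) = (-28/19, -66/19, 40/19, -66/19)

Set up U = [u_1 | ... | u_2] ∈ R^(4×2). The projector onto W = col(U) is P = U (U^T U)^(-1) U^T.
Compute U^T U =
  [6, -2]
  [-2, 26],
and U^T v = (-4, 28).
Solve U^T U · c = U^T v for the coefficients: c = (-6/19, 20/19). The projection is proj_W(v) = U c.
Check: (v - proj_W(v)) · u_1 = 0  (should be 0).
Check: (v - proj_W(v)) · u_2 = 0  (should be 0).
Result: proj_W(v) = (-28/19, -66/19, 40/19, -66/19).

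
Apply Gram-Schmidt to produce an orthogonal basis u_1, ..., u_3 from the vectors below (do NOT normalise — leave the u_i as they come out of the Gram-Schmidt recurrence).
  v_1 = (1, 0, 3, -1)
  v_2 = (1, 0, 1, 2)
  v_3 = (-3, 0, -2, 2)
Orthogonal basis:
  u_1 = (1, 0, 3, -1)
  u_2 = (9/11, 0, 5/11, 24/11)
  u_3 = (-133/62, 0, 57/62, 19/31)

Apply the Gram-Schmidt recurrence
  u_1 = v_1
  u_i = v_i − Σ_{j<i} ((v_i · u_j) / (u_j · u_j)) · u_j.

Step by step this gives:
  u_1 = (1, 0, 3, -1)
  u_2 = (9/11, 0, 5/11, 24/11)
  u_3 = (-133/62, 0, 57/62, 19/31)

Orthogonality check:
  u_2 · u_1 = 0 (should be 0)
  u_3 · u_1 = 0 (should be 0)
  u_3 · u_2 = 0 (should be 0)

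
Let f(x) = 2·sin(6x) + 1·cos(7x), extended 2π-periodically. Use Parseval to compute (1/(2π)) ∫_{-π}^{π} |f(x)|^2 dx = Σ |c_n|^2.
Σ |c_n|^2 = 5/2

Expand |f|^2 and use orthogonality of {sin(nx), cos(mx)} on [-π, π]:
  ∫_{-π}^{π} sin(nx)^2 dx = π, ∫ cos(mx)^2 dx = π, and cross terms integrate to 0.
So ∫_{-π}^{π} f(x)^2 dx = 2^2 · π + 1^2 · π = (4 + 1)π.
Divide by 2π: (4 + 1)/2 = 5/2.
By Parseval, this equals Σ |c_n|^2.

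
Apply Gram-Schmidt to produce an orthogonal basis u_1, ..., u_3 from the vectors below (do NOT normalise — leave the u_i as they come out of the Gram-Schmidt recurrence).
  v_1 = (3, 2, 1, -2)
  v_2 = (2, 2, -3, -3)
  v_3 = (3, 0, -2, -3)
Orthogonal basis:
  u_1 = (3, 2, 1, -2)
  u_2 = (-1/6, 5/9, -67/18, -14/9)
  u_3 = (284/299, -548/299, -36/299, -140/299)

Apply the Gram-Schmidt recurrence
  u_1 = v_1
  u_i = v_i − Σ_{j<i} ((v_i · u_j) / (u_j · u_j)) · u_j.

Step by step this gives:
  u_1 = (3, 2, 1, -2)
  u_2 = (-1/6, 5/9, -67/18, -14/9)
  u_3 = (284/299, -548/299, -36/299, -140/299)

Orthogonality check:
  u_2 · u_1 = 0 (should be 0)
  u_3 · u_1 = 0 (should be 0)
  u_3 · u_2 = 0 (should be 0)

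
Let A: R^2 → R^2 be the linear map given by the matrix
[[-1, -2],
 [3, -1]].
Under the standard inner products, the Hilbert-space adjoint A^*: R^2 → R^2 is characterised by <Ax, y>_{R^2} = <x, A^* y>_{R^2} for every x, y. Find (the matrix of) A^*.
A^* = A^T =
[[-1, 3],
 [-2, -1]]

For real matrices with standard dot products, the defining identity <Ax, y> = <x, A^* y> gives (Ax)^T y = x^T (A^*) y, i.e. x^T A^T y = x^T (A^*) y. Since this holds for all x, y, we must have A^* = A^T. Therefore
A^* =
[[-1, 3],
 [-2, -1]].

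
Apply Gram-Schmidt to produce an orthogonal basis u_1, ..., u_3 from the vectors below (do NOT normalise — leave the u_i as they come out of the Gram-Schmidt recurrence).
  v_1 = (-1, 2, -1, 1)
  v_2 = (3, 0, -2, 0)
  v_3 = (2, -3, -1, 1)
Orthogonal basis:
  u_1 = (-1, 2, -1, 1)
  u_2 = (20/7, 2/7, -15/7, 1/7)
  u_3 = (-4/9, -13/9, -2/3, 16/9)

Apply the Gram-Schmidt recurrence
  u_1 = v_1
  u_i = v_i − Σ_{j<i} ((v_i · u_j) / (u_j · u_j)) · u_j.

Step by step this gives:
  u_1 = (-1, 2, -1, 1)
  u_2 = (20/7, 2/7, -15/7, 1/7)
  u_3 = (-4/9, -13/9, -2/3, 16/9)

Orthogonality check:
  u_2 · u_1 = 0 (should be 0)
  u_3 · u_1 = 0 (should be 0)
  u_3 · u_2 = 0 (should be 0)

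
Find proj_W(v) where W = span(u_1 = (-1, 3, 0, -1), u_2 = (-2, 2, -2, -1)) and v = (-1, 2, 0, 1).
proj_W(v) = (-35/62, 101/62, -1/31, -17/31)

Set up U = [u_1 | ... | u_2] ∈ R^(4×2). The projector onto W = col(U) is P = U (U^T U)^(-1) U^T.
Compute U^T U =
  [11, 9]
  [9, 13],
and U^T v = (6, 5).
Solve U^T U · c = U^T v for the coefficients: c = (33/62, 1/62). The projection is proj_W(v) = U c.
Check: (v - proj_W(v)) · u_1 = 0  (should be 0).
Check: (v - proj_W(v)) · u_2 = 0  (should be 0).
Result: proj_W(v) = (-35/62, 101/62, -1/31, -17/31).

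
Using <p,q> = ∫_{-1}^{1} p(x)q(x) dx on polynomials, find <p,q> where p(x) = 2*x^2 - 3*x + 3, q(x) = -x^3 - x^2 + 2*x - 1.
<p,q> = -194/15

Expand the product: p(x)·q(x) = -2*x^5 + x^4 + 4*x^3 - 11*x^2 + 9*x - 3.
∫_{-1}^{1} of each monomial x^k gives [2/(k+1) if k even, 0 if k odd]. Integrating term-by-term (or equivalently evaluating the antiderivative F(x) = -x^6/3 + x^5/5 + x^4 - 11*x^3/3 + 9*x^2/2 - 3*x at the endpoints):
  F(1) − F(−1) = -13/10 − (349/30) = -194/15.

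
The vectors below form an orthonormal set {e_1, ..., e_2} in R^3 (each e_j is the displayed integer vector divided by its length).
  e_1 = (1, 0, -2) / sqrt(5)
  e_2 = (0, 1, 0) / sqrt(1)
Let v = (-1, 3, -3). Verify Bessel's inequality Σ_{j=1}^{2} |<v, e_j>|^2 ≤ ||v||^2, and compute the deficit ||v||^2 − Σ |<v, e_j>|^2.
Σ |<v, e_j>|^2 = 14; ||v||^2 = 19; deficit = 5

Write each e_j = u_j / sqrt(<u_j, u_j>) where u_j is the displayed integer vector. Then <v, e_j> = <v, u_j> / sqrt(<u_j, u_j>), so |<v, e_j>|^2 = <v, u_j>^2 / <u_j, u_j>.
Coefficients: <v, e_1> = 5/sqrt(5), <v, e_2> = 3/sqrt(1).
Square and sum: Σ |<v, e_j>|^2 = 14.
Compute ||v||^2 = v·v = 19.
Deficit = 19 − 14 = 5 ≥ 0, confirming Bessel's inequality. (The deficit equals ||v − Σ <v,e_j> e_j||^2, the squared distance from v to span{e_j}.)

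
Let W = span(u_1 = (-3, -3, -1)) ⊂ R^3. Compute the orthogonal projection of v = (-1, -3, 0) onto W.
proj_W(v) = (-36/19, -36/19, -12/19)

Set up U = [u_1 | ... | u_1] ∈ R^(3×1). The projector onto W = col(U) is P = U (U^T U)^(-1) U^T.
Compute U^T U =
  [19],
and U^T v = (12).
Solve U^T U · c = U^T v for the coefficients: c = (12/19). The projection is proj_W(v) = U c.
Check: (v - proj_W(v)) · u_1 = 0  (should be 0).
Result: proj_W(v) = (-36/19, -36/19, -12/19).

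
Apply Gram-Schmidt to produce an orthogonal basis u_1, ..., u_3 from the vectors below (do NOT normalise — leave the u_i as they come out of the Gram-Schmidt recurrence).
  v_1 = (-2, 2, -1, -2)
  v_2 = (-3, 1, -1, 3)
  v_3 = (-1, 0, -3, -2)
Orthogonal basis:
  u_1 = (-2, 2, -1, -2)
  u_2 = (-33/13, 7/13, -10/13, 45/13)
  u_3 = (28/251, -333/251, -600/251, -61/251)

Apply the Gram-Schmidt recurrence
  u_1 = v_1
  u_i = v_i − Σ_{j<i} ((v_i · u_j) / (u_j · u_j)) · u_j.

Step by step this gives:
  u_1 = (-2, 2, -1, -2)
  u_2 = (-33/13, 7/13, -10/13, 45/13)
  u_3 = (28/251, -333/251, -600/251, -61/251)

Orthogonality check:
  u_2 · u_1 = 0 (should be 0)
  u_3 · u_1 = 0 (should be 0)
  u_3 · u_2 = 0 (should be 0)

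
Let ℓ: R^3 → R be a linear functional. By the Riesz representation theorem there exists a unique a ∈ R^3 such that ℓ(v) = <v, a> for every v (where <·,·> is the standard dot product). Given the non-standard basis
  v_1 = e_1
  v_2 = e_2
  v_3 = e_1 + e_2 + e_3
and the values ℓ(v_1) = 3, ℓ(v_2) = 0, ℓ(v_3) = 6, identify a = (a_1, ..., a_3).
a = (3, 0, 3)

Write a = (a_1, ..., a_3) in the standard basis. For each basis vector v_i, ℓ(v_i) = <v_i, a> is a linear equation in the a_j's. Collect the n equations into a matrix system V a = ℓ, where row i of V is v_i (expressed in the standard basis). Since V is invertible (lower-triangular with 1s on the diagonal, up to permutation), solve by back-substitution:
  V =
[[1, 0, 0],
 [0, 1, 0],
 [1, 1, 1]]
  V a = (3, 0, 6)
Solving gives a = (3, 0, 3).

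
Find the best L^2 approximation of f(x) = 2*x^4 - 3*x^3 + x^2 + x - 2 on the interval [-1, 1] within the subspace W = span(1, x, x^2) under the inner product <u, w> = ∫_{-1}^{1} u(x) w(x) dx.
g(x) = 19*x^2/7 - 4*x/5 - 76/35

The best approximation g ∈ W is the orthogonal projection of f onto W. Writing g = a_0 + a_1 x + a_2 x^2, the coefficients solve the normal equations G · a = b where
  G_{ij} = <φ_i, φ_j> and b_i = <f, φ_i>, with φ_0 = 1, φ_1 = x, φ_2 = x^2.
G =
  [2, 0, 2/3]
  [0, 2/3, 0]
  [2/3, 0, 2/5],
b = (-38/15, -8/15, -38/105).
Solving gives a_0 = -76/35, a_1 = -4/5, a_2 = 19/7, so
  g(x) = 19*x^2/7 - 4*x/5 - 76/35.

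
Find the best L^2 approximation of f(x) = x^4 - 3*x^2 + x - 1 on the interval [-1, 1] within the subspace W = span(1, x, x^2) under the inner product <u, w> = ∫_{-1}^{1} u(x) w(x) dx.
g(x) = -15*x^2/7 + x - 38/35

The best approximation g ∈ W is the orthogonal projection of f onto W. Writing g = a_0 + a_1 x + a_2 x^2, the coefficients solve the normal equations G · a = b where
  G_{ij} = <φ_i, φ_j> and b_i = <f, φ_i>, with φ_0 = 1, φ_1 = x, φ_2 = x^2.
G =
  [2, 0, 2/3]
  [0, 2/3, 0]
  [2/3, 0, 2/5],
b = (-18/5, 2/3, -166/105).
Solving gives a_0 = -38/35, a_1 = 1, a_2 = -15/7, so
  g(x) = -15*x^2/7 + x - 38/35.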